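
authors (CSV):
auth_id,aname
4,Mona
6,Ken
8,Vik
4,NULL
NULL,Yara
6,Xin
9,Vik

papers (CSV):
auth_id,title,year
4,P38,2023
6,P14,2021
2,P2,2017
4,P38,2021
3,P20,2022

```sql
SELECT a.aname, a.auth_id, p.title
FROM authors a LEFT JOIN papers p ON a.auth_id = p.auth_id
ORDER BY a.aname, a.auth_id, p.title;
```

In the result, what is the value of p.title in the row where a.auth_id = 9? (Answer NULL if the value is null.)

NULL

LEFT JOIN keeps every row from `authors`; unmatched rows get NULL for `papers`'s columns.
Matching on a.auth_id = p.auth_id. A NULL in a compared column never satisfies the condition.
- auth_id=4: 2 matching p row(s), so 2 row(s) emitted.
- auth_id=6: 1 matching p row(s), so 1 row(s) emitted.
- auth_id=8: no p row matches, row kept with p columns NULL.
- auth_id=4: 2 matching p row(s), so 2 row(s) emitted.
- auth_id=NULL: no p row matches, row kept with p columns NULL.
- auth_id=6: 1 matching p row(s), so 1 row(s) emitted.
- auth_id=9: no p row matches, row kept with p columns NULL.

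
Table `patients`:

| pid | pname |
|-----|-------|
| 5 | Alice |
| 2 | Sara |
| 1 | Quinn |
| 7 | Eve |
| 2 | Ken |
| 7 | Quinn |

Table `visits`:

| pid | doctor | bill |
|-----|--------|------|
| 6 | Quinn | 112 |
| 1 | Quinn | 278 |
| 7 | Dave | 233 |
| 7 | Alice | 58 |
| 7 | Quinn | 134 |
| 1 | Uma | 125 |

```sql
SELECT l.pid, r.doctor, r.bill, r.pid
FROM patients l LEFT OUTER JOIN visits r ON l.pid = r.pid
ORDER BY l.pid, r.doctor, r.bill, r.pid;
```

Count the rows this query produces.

LEFT JOIN keeps every row from `patients`; unmatched rows get NULL for `visits`'s columns.
Matching on l.pid = r.pid.
- l[0] pid=5 → no match; kept with NULLs on the r side.
- l[1] pid=2 → no match; kept with NULLs on the r side.
- l[2] pid=1 → 2 match(es) in r → 2 row(s).
- l[3] pid=7 → 3 match(es) in r → 3 row(s).
- l[4] pid=2 → no match; kept with NULLs on the r side.
- l[5] pid=7 → 3 match(es) in r → 3 row(s).
Total: 8 matched + 3 padded = 11 rows.

11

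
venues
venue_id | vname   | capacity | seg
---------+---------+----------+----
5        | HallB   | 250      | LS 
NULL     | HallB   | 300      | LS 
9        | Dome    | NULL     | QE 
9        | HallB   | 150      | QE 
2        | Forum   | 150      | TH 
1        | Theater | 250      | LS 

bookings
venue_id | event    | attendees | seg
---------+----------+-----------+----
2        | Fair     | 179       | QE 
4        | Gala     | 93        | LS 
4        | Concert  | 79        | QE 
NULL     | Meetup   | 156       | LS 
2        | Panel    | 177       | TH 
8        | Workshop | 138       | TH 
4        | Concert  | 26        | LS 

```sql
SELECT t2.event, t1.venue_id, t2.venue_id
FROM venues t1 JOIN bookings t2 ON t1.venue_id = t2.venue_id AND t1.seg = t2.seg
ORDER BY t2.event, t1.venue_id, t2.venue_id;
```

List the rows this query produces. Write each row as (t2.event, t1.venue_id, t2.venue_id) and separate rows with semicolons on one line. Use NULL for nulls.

INNER JOIN keeps only pairs where the ON condition holds.
Matching on t1.venue_id = t2.venue_id AND t1.seg = t2.seg. A NULL in a compared column never satisfies the condition.
Matched pairs: 1.

(Panel, 2, 2)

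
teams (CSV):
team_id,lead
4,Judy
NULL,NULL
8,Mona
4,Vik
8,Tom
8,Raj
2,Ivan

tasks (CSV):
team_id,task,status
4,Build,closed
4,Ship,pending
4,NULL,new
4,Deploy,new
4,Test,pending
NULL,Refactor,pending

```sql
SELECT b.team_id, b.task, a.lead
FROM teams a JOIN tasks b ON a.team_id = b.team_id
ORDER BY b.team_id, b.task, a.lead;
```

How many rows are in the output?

10

INNER JOIN keeps only pairs where the ON condition holds.
Matching on a.team_id = b.team_id. A NULL in a compared column never satisfies the condition.
- team_id=4: 5 matching b row(s), so 5 row(s) emitted.
- team_id=NULL: no matching b row, dropped.
- team_id=8: no matching b row, dropped.
- team_id=4: 5 matching b row(s), so 5 row(s) emitted.
- team_id=8: no matching b row, dropped.
- team_id=8: no matching b row, dropped.
- team_id=2: no matching b row, dropped.
Total: 10 rows.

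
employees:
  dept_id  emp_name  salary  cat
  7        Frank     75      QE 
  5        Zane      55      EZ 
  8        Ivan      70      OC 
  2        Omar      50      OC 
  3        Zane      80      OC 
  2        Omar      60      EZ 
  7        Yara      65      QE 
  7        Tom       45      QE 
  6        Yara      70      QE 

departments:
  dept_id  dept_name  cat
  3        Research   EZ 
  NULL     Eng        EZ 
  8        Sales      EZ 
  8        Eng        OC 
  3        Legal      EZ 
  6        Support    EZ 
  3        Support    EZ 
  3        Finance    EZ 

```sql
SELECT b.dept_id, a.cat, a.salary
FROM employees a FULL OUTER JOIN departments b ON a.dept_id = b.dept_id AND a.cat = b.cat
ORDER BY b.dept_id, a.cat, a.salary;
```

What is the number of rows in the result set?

FULL OUTER JOIN keeps every row from both sides; unmatched rows get NULL for the other side's columns.
Matching on a.dept_id = b.dept_id AND a.cat = b.cat. A NULL in a compared column never satisfies the condition.
- dept_id=7, cat=QE: no b row matches, row kept with b columns NULL.
- dept_id=5, cat=EZ: no b row matches, row kept with b columns NULL.
- dept_id=8, cat=OC: 1 matching b row(s), so 1 row(s) emitted.
- dept_id=2, cat=OC: no b row matches, row kept with b columns NULL.
- dept_id=3, cat=OC: no b row matches, row kept with b columns NULL.
- dept_id=2, cat=EZ: no b row matches, row kept with b columns NULL.
- dept_id=7, cat=QE: no b row matches, row kept with b columns NULL.
- dept_id=7, cat=QE: no b row matches, row kept with b columns NULL.
- dept_id=6, cat=QE: no b row matches, row kept with b columns NULL.
- 7 b row(s) had no a match → kept, a columns NULL.
Total: 1 matched + 15 padded = 16 rows.

16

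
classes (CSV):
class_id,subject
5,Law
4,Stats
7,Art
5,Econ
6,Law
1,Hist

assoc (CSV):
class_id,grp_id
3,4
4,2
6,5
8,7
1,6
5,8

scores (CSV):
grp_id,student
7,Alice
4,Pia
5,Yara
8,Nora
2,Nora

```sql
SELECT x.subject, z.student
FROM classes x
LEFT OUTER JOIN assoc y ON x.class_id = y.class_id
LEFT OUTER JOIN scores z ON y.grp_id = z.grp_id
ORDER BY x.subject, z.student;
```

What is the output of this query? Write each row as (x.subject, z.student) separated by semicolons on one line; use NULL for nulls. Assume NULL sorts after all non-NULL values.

(Art, NULL); (Econ, Nora); (Hist, NULL); (Law, Nora); (Law, Yara); (Stats, Nora)

Step 1 — x LEFT JOIN y on class_id → 6 row(s).
Then LEFT JOIN `scores z` on grp_id: each of those 6 rows is kept; rows whose y.grp_id has no match in z get NULL for z's columns.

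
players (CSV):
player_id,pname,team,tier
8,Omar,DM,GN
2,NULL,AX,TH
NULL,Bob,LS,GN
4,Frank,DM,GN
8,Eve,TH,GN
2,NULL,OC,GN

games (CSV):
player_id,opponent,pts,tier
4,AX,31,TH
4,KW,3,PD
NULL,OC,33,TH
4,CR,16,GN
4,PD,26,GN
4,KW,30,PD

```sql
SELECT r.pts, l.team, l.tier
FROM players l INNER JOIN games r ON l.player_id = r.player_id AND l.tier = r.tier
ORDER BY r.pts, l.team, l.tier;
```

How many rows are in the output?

2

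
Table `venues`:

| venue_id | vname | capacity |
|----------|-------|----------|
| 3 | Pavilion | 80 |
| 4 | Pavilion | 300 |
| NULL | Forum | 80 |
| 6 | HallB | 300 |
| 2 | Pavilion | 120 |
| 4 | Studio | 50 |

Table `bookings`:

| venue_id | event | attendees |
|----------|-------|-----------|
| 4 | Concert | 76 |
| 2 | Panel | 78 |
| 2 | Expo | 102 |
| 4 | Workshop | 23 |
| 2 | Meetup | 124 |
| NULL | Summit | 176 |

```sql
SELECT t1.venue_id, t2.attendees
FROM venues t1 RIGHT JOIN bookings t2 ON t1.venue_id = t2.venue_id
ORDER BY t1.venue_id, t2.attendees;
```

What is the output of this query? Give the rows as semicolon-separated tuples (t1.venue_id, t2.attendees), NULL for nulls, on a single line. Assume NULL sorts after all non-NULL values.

(2, 78); (2, 102); (2, 124); (4, 23); (4, 23); (4, 76); (4, 76); (NULL, 176)

RIGHT JOIN keeps every row from `bookings`; unmatched rows get NULL for `venues`'s columns.
Matching on t1.venue_id = t2.venue_id. A NULL in a compared column never satisfies the condition.
- t1[0] venue_id=3 → no match.
- t1[1] venue_id=4 → 2 match(es) in t2 → 2 row(s).
- t1[2] venue_id=NULL → no match.
- t1[3] venue_id=6 → no match.
- t1[4] venue_id=2 → 3 match(es) in t2 → 3 row(s).
- t1[5] venue_id=4 → 2 match(es) in t2 → 2 row(s).
- plus 1 unmatched t2 row(s), each kept with NULL t1 columns.
After projecting and ordering:
t1.venue_id | t2.attendees
2 | 78
2 | 102
2 | 124
4 | 23
4 | 23
4 | 76
4 | 76
NULL | 176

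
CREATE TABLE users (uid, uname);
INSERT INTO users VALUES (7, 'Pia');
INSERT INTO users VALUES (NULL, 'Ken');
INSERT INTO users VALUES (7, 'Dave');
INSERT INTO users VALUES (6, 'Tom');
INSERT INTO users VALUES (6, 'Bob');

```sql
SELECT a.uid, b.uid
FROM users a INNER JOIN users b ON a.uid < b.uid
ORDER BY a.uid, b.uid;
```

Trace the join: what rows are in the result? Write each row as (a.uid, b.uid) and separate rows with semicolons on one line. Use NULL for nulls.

(6, 7); (6, 7); (6, 7); (6, 7)

INNER JOIN keeps only pairs where the ON condition holds.
Matching on a.uid < b.uid. A NULL in a compared column never satisfies the condition.
- a row (uid=7): no match → dropped.
- a row (uid=NULL): no match → dropped.
- a row (uid=7): no match → dropped.
- a row (uid=6): matches 2 b row(s) → 2 output row(s).
- a row (uid=6): matches 2 b row(s) → 2 output row(s).
After projecting and ordering:
a.uid | b.uid
6 | 7
6 | 7
6 | 7
6 | 7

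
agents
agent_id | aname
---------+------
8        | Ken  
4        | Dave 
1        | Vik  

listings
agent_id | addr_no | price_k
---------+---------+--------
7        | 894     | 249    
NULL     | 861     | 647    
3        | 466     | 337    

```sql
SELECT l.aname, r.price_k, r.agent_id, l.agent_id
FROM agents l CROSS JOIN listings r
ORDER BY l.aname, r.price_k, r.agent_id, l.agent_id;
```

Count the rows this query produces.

9

CROSS JOIN pairs every row of `agents` with every row of `listings`: 3 × 3 = 9 rows.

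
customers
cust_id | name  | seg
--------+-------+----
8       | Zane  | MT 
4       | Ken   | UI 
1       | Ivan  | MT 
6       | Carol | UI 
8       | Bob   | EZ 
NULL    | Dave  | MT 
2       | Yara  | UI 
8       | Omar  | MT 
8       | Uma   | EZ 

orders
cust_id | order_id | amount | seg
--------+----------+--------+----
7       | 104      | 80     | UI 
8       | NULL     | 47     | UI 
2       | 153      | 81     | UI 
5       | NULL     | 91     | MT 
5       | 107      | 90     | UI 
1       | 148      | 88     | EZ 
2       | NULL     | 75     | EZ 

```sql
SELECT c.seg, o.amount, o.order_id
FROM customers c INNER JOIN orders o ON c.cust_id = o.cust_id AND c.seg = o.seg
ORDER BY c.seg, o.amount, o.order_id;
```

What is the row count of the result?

1

INNER JOIN keeps only pairs where the ON condition holds.
Matching on c.cust_id = o.cust_id AND c.seg = o.seg. A NULL in a compared column never satisfies the condition.
Matched pairs: 1.
Total: 1 rows.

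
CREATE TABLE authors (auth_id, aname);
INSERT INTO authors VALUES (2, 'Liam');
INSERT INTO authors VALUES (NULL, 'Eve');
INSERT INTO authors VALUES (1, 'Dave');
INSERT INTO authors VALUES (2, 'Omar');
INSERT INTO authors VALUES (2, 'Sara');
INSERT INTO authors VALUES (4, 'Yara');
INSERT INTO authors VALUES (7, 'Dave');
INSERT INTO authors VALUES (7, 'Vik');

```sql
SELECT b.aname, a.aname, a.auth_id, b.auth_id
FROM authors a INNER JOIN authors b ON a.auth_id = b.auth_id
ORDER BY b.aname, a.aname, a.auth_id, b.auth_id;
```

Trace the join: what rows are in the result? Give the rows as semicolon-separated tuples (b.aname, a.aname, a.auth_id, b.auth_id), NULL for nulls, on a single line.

INNER JOIN keeps only pairs where the ON condition holds.
Matching on a.auth_id = b.auth_id. A NULL in a compared column never satisfies the condition.
- a row (auth_id=2): matches 3 b row(s) → 3 output row(s).
- a row (auth_id=NULL): no match → dropped.
- a row (auth_id=1): matches 1 b row(s) → 1 output row(s).
- a row (auth_id=2): matches 3 b row(s) → 3 output row(s).
- a row (auth_id=2): matches 3 b row(s) → 3 output row(s).
- a row (auth_id=4): matches 1 b row(s) → 1 output row(s).
- a row (auth_id=7): matches 2 b row(s) → 2 output row(s).
- a row (auth_id=7): matches 2 b row(s) → 2 output row(s).

(Dave, Dave, 1, 1); (Dave, Dave, 7, 7); (Dave, Vik, 7, 7); (Liam, Liam, 2, 2); (Liam, Omar, 2, 2); (Liam, Sara, 2, 2); (Omar, Liam, 2, 2); (Omar, Omar, 2, 2); (Omar, Sara, 2, 2); (Sara, Liam, 2, 2); (Sara, Omar, 2, 2); (Sara, Sara, 2, 2); (Vik, Dave, 7, 7); (Vik, Vik, 7, 7); (Yara, Yara, 4, 4)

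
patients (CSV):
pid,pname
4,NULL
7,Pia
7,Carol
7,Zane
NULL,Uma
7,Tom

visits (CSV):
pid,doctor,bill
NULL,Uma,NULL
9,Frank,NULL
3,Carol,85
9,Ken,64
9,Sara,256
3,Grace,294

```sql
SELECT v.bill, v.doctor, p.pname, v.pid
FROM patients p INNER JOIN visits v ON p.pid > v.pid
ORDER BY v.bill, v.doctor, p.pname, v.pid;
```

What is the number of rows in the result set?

10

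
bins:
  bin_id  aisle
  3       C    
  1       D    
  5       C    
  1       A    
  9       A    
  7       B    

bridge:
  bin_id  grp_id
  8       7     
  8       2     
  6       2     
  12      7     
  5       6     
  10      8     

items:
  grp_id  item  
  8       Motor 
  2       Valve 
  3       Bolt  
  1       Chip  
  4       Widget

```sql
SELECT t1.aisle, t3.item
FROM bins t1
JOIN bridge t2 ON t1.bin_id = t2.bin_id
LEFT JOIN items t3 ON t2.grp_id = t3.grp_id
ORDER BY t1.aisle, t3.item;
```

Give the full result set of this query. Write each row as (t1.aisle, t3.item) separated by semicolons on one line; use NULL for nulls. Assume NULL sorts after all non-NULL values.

(C, NULL)

Joins associate left-to-right: bins INNER JOIN bridge on bin_id gives 1 intermediate row(s).
Then LEFT JOIN `items t3` on grp_id: each of those 1 rows is kept; rows whose t2.grp_id has no match in t3 get NULL for t3's columns.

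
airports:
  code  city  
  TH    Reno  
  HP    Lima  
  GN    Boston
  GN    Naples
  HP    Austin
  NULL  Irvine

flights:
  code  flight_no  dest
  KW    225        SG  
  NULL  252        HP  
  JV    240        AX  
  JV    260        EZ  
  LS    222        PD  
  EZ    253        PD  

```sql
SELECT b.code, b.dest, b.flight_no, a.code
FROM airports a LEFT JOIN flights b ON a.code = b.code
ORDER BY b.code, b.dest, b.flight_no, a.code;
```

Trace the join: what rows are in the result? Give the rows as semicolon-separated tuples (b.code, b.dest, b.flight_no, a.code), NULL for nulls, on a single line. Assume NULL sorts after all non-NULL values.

LEFT JOIN keeps every row from `airports`; unmatched rows get NULL for `flights`'s columns.
Matching on a.code = b.code. A NULL in a compared column never satisfies the condition.
Matched pairs: 0; unmatched a rows kept: 6.

(NULL, NULL, NULL, GN); (NULL, NULL, NULL, GN); (NULL, NULL, NULL, HP); (NULL, NULL, NULL, HP); (NULL, NULL, NULL, TH); (NULL, NULL, NULL, NULL)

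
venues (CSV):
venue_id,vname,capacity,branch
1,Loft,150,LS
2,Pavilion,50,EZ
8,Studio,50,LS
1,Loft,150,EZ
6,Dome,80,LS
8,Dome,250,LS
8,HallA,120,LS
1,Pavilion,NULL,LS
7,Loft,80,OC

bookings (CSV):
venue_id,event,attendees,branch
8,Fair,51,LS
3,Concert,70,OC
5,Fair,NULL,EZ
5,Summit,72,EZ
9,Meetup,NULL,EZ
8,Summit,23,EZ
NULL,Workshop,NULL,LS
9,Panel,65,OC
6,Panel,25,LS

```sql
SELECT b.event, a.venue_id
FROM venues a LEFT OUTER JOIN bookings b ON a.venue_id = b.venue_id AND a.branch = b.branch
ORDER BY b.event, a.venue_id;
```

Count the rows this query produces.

9

LEFT JOIN keeps every row from `venues`; unmatched rows get NULL for `bookings`'s columns.
Matching on a.venue_id = b.venue_id AND a.branch = b.branch. A NULL in a compared column never satisfies the condition.
- a (venue_id=1, branch=LS) has no partner → padded with NULL.
- a (venue_id=2, branch=EZ) has no partner → padded with NULL.
- a (venue_id=8, branch=LS) pairs with 1 row(s) of b.
- a (venue_id=1, branch=EZ) has no partner → padded with NULL.
- a (venue_id=6, branch=LS) pairs with 1 row(s) of b.
- a (venue_id=8, branch=LS) pairs with 1 row(s) of b.
- a (venue_id=8, branch=LS) pairs with 1 row(s) of b.
- a (venue_id=1, branch=LS) has no partner → padded with NULL.
- a (venue_id=7, branch=OC) has no partner → padded with NULL.
Total: 4 matched + 5 padded = 9 rows.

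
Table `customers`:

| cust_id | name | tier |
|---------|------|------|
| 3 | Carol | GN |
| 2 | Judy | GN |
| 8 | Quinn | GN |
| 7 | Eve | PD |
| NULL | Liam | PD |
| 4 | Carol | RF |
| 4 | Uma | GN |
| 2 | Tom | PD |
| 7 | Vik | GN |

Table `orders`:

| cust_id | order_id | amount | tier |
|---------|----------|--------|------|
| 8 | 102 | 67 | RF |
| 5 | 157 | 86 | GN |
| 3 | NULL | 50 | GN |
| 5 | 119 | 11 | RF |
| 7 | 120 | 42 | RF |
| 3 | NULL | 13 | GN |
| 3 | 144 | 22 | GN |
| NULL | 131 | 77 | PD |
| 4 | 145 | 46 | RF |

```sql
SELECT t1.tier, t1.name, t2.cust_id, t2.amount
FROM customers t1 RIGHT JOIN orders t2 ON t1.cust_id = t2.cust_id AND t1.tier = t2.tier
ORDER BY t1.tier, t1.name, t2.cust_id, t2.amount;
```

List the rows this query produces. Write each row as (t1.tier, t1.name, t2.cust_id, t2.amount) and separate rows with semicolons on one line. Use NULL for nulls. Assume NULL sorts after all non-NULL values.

RIGHT JOIN keeps every row from `orders`; unmatched rows get NULL for `customers`'s columns.
Matching on t1.cust_id = t2.cust_id AND t1.tier = t2.tier. A NULL in a compared column never satisfies the condition.
- t1 (cust_id=3, tier=GN) pairs with 3 row(s) of t2.
- t1 (cust_id=2, tier=GN) has no partner in t2.
- t1 (cust_id=8, tier=GN) has no partner in t2.
- t1 (cust_id=7, tier=PD) has no partner in t2.
- t1 (cust_id=NULL, tier=PD) has no partner in t2.
- t1 (cust_id=4, tier=RF) pairs with 1 row(s) of t2.
- t1 (cust_id=4, tier=GN) has no partner in t2.
- t1 (cust_id=2, tier=PD) has no partner in t2.
- t1 (cust_id=7, tier=GN) has no partner in t2.
- plus 5 unmatched t2 row(s), each kept with NULL t1 columns.
After projecting and ordering:
t1.tier | t1.name | t2.cust_id | t2.amount
GN | Carol | 3 | 13
GN | Carol | 3 | 22
GN | Carol | 3 | 50
RF | Carol | 4 | 46
NULL | NULL | 5 | 11
NULL | NULL | 5 | 86
NULL | NULL | 7 | 42
NULL | NULL | 8 | 67
NULL | NULL | NULL | 77

(GN, Carol, 3, 13); (GN, Carol, 3, 22); (GN, Carol, 3, 50); (RF, Carol, 4, 46); (NULL, NULL, 5, 11); (NULL, NULL, 5, 86); (NULL, NULL, 7, 42); (NULL, NULL, 8, 67); (NULL, NULL, NULL, 77)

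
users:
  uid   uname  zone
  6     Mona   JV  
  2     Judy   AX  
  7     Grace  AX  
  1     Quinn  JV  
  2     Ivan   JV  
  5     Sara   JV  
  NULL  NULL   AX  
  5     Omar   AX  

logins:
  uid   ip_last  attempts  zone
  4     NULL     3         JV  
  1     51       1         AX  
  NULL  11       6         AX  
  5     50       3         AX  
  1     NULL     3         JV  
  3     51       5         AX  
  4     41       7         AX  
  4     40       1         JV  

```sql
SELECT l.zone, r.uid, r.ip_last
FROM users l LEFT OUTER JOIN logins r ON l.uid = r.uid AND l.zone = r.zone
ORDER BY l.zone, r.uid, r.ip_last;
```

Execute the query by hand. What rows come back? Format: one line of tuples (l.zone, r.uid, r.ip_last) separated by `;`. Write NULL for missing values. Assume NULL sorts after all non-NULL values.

(AX, 5, 50); (AX, NULL, NULL); (AX, NULL, NULL); (AX, NULL, NULL); (JV, 1, NULL); (JV, NULL, NULL); (JV, NULL, NULL); (JV, NULL, NULL)

LEFT JOIN keeps every row from `users`; unmatched rows get NULL for `logins`'s columns.
Matching on l.uid = r.uid AND l.zone = r.zone. A NULL in a compared column never satisfies the condition.
- l[0] uid=6, zone=JV → no match; kept with NULLs on the r side.
- l[1] uid=2, zone=AX → no match; kept with NULLs on the r side.
- l[2] uid=7, zone=AX → no match; kept with NULLs on the r side.
- l[3] uid=1, zone=JV → 1 match(es) in r → 1 row(s).
- l[4] uid=2, zone=JV → no match; kept with NULLs on the r side.
- l[5] uid=5, zone=JV → no match; kept with NULLs on the r side.
- l[6] uid=NULL, zone=AX → no match; kept with NULLs on the r side.
- l[7] uid=5, zone=AX → 1 match(es) in r → 1 row(s).
After projecting and ordering:
l.zone | r.uid | r.ip_last
AX | 5 | 50
AX | NULL | NULL
AX | NULL | NULL
AX | NULL | NULL
JV | 1 | NULL
JV | NULL | NULL
JV | NULL | NULL
JV | NULL | NULL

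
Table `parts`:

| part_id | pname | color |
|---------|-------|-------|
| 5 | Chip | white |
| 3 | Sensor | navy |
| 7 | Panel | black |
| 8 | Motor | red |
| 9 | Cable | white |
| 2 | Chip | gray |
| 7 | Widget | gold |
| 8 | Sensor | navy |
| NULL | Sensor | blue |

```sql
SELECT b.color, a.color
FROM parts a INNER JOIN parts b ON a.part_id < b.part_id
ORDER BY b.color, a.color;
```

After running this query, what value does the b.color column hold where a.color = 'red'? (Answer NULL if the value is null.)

white

INNER JOIN keeps only pairs where the ON condition holds.
Matching on a.part_id < b.part_id. A NULL in a compared column never satisfies the condition.
- a (part_id=5) pairs with 5 row(s) of b.
- a (part_id=3) pairs with 6 row(s) of b.
- a (part_id=7) pairs with 3 row(s) of b.
- a (part_id=8) pairs with 1 row(s) of b.
- a (part_id=9) has no partner → excluded.
- a (part_id=2) pairs with 7 row(s) of b.
- a (part_id=7) pairs with 3 row(s) of b.
- a (part_id=8) pairs with 1 row(s) of b.
- a (part_id=NULL) has no partner → excluded.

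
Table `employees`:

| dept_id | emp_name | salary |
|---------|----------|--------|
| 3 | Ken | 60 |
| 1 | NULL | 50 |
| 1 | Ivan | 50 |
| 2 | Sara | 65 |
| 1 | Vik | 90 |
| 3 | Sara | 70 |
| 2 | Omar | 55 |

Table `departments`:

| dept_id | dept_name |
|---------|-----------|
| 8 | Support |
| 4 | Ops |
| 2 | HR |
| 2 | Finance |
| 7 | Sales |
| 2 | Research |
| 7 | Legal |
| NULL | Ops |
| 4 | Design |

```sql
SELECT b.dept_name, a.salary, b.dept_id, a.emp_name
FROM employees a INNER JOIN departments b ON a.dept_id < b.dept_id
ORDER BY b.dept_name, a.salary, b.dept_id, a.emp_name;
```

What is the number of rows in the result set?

INNER JOIN keeps only pairs where the ON condition holds.
Matching on a.dept_id < b.dept_id. A NULL in a compared column never satisfies the condition.
- dept_id=3: 5 matching b row(s), so 5 row(s) emitted.
- dept_id=1: 8 matching b row(s), so 8 row(s) emitted.
- dept_id=1: 8 matching b row(s), so 8 row(s) emitted.
- dept_id=2: 5 matching b row(s), so 5 row(s) emitted.
- dept_id=1: 8 matching b row(s), so 8 row(s) emitted.
- dept_id=3: 5 matching b row(s), so 5 row(s) emitted.
- dept_id=2: 5 matching b row(s), so 5 row(s) emitted.
Total: 44 rows.

44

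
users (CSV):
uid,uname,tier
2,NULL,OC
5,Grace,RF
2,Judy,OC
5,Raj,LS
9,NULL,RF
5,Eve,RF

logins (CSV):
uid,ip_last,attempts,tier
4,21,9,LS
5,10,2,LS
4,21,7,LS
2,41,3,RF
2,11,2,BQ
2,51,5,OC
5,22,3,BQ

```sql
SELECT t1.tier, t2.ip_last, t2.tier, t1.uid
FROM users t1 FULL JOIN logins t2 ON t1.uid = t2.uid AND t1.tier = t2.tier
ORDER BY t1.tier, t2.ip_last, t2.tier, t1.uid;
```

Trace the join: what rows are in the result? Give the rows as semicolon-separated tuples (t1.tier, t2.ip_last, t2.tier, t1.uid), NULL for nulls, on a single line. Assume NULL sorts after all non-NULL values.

FULL OUTER JOIN keeps every row from both sides; unmatched rows get NULL for the other side's columns.
Matching on t1.uid = t2.uid AND t1.tier = t2.tier.
- t1[0] uid=2, tier=OC → 1 match(es) in t2 → 1 row(s).
- t1[1] uid=5, tier=RF → no match; kept with NULLs on the t2 side.
- t1[2] uid=2, tier=OC → 1 match(es) in t2 → 1 row(s).
- t1[3] uid=5, tier=LS → 1 match(es) in t2 → 1 row(s).
- t1[4] uid=9, tier=RF → no match; kept with NULLs on the t2 side.
- t1[5] uid=5, tier=RF → no match; kept with NULLs on the t2 side.
- plus 5 unmatched t2 row(s), each kept with NULL t1 columns.

(LS, 10, LS, 5); (OC, 51, OC, 2); (OC, 51, OC, 2); (RF, NULL, NULL, 5); (RF, NULL, NULL, 5); (RF, NULL, NULL, 9); (NULL, 11, BQ, NULL); (NULL, 21, LS, NULL); (NULL, 21, LS, NULL); (NULL, 22, BQ, NULL); (NULL, 41, RF, NULL)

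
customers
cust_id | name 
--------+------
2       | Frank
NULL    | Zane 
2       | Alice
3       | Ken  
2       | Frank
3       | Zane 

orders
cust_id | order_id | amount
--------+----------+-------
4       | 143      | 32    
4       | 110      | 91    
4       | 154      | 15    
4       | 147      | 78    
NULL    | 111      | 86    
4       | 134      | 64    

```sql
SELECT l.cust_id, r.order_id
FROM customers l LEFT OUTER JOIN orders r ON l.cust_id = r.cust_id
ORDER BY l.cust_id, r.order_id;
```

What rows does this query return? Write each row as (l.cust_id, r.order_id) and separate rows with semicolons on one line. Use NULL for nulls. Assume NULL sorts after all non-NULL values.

LEFT JOIN keeps every row from `customers`; unmatched rows get NULL for `orders`'s columns.
Matching on l.cust_id = r.cust_id. A NULL in a compared column never satisfies the condition.
Matched pairs: 0; unmatched l rows kept: 6.

(2, NULL); (2, NULL); (2, NULL); (3, NULL); (3, NULL); (NULL, NULL)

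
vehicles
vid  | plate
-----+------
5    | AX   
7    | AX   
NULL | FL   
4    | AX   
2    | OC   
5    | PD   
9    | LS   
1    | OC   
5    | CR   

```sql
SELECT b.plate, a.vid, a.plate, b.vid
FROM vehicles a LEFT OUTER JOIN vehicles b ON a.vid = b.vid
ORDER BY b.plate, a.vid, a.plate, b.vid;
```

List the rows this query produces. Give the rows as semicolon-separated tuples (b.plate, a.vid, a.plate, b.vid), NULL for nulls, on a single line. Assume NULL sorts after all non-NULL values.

(AX, 4, AX, 4); (AX, 5, AX, 5); (AX, 5, CR, 5); (AX, 5, PD, 5); (AX, 7, AX, 7); (CR, 5, AX, 5); (CR, 5, CR, 5); (CR, 5, PD, 5); (LS, 9, LS, 9); (OC, 1, OC, 1); (OC, 2, OC, 2); (PD, 5, AX, 5); (PD, 5, CR, 5); (PD, 5, PD, 5); (NULL, NULL, FL, NULL)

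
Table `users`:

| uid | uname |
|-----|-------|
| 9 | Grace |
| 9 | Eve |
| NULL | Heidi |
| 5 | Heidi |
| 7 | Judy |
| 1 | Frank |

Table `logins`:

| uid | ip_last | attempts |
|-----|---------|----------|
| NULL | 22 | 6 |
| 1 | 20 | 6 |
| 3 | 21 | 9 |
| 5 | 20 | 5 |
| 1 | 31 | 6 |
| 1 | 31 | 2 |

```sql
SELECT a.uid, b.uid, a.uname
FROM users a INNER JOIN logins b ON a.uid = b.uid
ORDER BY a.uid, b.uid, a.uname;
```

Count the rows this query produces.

4

INNER JOIN keeps only pairs where the ON condition holds.
Matching on a.uid = b.uid. A NULL in a compared column never satisfies the condition.
- a (uid=9) has no partner → excluded.
- a (uid=9) has no partner → excluded.
- a (uid=NULL) has no partner → excluded.
- a (uid=5) pairs with 1 row(s) of b.
- a (uid=7) has no partner → excluded.
- a (uid=1) pairs with 3 row(s) of b.
Total: 4 rows.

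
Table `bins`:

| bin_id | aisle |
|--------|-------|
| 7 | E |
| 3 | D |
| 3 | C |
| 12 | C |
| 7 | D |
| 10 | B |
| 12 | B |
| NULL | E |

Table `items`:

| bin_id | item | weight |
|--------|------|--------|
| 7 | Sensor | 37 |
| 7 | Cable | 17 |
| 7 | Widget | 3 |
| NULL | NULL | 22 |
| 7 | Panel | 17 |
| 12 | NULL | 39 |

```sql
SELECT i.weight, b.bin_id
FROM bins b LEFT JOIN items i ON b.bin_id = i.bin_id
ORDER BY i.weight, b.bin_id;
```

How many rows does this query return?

14

LEFT JOIN keeps every row from `bins`; unmatched rows get NULL for `items`'s columns.
Matching on b.bin_id = i.bin_id. A NULL in a compared column never satisfies the condition.
Matched pairs: 10; unmatched b rows kept: 4.
Total: 10 matched + 4 padded = 14 rows.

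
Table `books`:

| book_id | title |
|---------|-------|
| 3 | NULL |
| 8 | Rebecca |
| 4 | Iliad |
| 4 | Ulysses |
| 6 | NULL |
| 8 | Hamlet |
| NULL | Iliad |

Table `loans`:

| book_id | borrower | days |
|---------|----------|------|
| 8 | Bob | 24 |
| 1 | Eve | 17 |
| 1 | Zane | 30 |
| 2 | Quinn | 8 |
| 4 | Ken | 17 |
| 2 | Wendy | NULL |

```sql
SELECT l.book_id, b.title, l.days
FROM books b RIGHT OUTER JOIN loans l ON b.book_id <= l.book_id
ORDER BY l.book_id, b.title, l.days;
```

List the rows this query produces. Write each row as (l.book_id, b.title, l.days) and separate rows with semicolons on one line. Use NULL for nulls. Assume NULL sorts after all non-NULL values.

RIGHT JOIN keeps every row from `loans`; unmatched rows get NULL for `books`'s columns.
Matching on b.book_id <= l.book_id. A NULL in a compared column never satisfies the condition.
- b (book_id=3) pairs with 2 row(s) of l.
- b (book_id=8) pairs with 1 row(s) of l.
- b (book_id=4) pairs with 2 row(s) of l.
- b (book_id=4) pairs with 2 row(s) of l.
- b (book_id=6) pairs with 1 row(s) of l.
- b (book_id=8) pairs with 1 row(s) of l.
- b (book_id=NULL) has no partner in l.
- 4 l row(s) had no b match → kept, b columns NULL.

(1, NULL, 17); (1, NULL, 30); (2, NULL, 8); (2, NULL, NULL); (4, Iliad, 17); (4, Ulysses, 17); (4, NULL, 17); (8, Hamlet, 24); (8, Iliad, 24); (8, Rebecca, 24); (8, Ulysses, 24); (8, NULL, 24); (8, NULL, 24)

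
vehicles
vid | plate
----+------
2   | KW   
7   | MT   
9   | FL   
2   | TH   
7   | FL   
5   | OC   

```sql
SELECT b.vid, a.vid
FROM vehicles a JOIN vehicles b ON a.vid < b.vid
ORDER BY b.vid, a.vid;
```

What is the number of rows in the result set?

13

INNER JOIN keeps only pairs where the ON condition holds.
Matching on a.vid < b.vid.
- a row (vid=2): matches 4 b row(s) → 4 output row(s).
- a row (vid=7): matches 1 b row(s) → 1 output row(s).
- a row (vid=9): no match → dropped.
- a row (vid=2): matches 4 b row(s) → 4 output row(s).
- a row (vid=7): matches 1 b row(s) → 1 output row(s).
- a row (vid=5): matches 3 b row(s) → 3 output row(s).
Total: 13 rows.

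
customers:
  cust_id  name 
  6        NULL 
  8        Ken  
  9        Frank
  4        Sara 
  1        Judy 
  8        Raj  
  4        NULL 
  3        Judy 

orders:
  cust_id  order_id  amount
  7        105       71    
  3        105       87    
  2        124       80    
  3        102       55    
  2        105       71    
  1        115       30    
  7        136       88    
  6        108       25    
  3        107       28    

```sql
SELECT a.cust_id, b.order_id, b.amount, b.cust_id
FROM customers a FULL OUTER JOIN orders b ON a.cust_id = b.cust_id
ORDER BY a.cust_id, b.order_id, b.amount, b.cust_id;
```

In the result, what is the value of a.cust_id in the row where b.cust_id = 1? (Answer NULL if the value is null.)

FULL OUTER JOIN keeps every row from both sides; unmatched rows get NULL for the other side's columns.
Matching on a.cust_id = b.cust_id.
- a[0] cust_id=6 → 1 match(es) in b → 1 row(s).
- a[1] cust_id=8 → no match; kept with NULLs on the b side.
- a[2] cust_id=9 → no match; kept with NULLs on the b side.
- a[3] cust_id=4 → no match; kept with NULLs on the b side.
- a[4] cust_id=1 → 1 match(es) in b → 1 row(s).
- a[5] cust_id=8 → no match; kept with NULLs on the b side.
- a[6] cust_id=4 → no match; kept with NULLs on the b side.
- a[7] cust_id=3 → 3 match(es) in b → 3 row(s).
- 4 row(s) from b found no a partner → padded with NULL.

1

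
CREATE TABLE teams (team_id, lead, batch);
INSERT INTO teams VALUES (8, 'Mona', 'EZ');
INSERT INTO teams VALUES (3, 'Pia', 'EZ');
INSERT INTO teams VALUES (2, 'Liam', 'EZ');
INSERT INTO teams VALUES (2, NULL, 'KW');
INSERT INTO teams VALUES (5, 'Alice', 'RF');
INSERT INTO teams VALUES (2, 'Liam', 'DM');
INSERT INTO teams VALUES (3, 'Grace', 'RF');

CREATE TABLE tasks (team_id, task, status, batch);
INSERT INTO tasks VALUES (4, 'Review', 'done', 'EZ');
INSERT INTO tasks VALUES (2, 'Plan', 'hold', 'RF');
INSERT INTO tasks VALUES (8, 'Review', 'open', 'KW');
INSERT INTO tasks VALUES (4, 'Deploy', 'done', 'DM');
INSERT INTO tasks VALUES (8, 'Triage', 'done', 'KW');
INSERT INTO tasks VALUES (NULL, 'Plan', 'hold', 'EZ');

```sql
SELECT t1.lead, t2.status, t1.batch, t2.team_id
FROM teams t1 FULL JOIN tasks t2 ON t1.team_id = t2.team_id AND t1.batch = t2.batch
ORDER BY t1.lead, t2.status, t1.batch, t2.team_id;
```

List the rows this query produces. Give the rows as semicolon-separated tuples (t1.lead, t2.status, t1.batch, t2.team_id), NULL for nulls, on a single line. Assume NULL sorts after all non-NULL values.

(Alice, NULL, RF, NULL); (Grace, NULL, RF, NULL); (Liam, NULL, DM, NULL); (Liam, NULL, EZ, NULL); (Mona, NULL, EZ, NULL); (Pia, NULL, EZ, NULL); (NULL, done, NULL, 4); (NULL, done, NULL, 4); (NULL, done, NULL, 8); (NULL, hold, NULL, 2); (NULL, hold, NULL, NULL); (NULL, open, NULL, 8); (NULL, NULL, KW, NULL)

FULL OUTER JOIN keeps every row from both sides; unmatched rows get NULL for the other side's columns.
Matching on t1.team_id = t2.team_id AND t1.batch = t2.batch. A NULL in a compared column never satisfies the condition.
Matched pairs: 0; unmatched t1 rows kept: 7; unmatched t2 rows kept: 6.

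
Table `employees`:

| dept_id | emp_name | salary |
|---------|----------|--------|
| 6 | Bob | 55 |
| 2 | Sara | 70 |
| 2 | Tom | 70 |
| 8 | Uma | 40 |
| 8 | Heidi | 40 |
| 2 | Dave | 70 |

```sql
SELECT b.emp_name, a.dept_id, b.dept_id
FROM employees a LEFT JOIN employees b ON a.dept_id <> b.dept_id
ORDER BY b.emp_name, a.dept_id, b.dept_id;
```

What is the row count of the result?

22

LEFT JOIN keeps every row from `employees a`; unmatched rows get NULL for `employees b`'s columns.
Matching on a.dept_id <> b.dept_id.
Matched pairs: 22; unmatched a rows kept: 0.
Total: 22 rows.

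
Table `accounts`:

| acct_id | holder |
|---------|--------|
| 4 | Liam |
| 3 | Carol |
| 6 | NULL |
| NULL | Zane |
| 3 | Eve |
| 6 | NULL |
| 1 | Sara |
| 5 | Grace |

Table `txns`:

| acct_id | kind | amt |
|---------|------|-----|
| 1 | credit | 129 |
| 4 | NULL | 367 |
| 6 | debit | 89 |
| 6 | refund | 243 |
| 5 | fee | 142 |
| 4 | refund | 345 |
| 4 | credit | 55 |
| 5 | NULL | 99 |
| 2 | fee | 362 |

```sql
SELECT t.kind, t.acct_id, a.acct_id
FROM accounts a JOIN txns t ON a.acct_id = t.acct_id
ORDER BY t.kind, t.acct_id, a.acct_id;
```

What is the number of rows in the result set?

10

INNER JOIN keeps only pairs where the ON condition holds.
Matching on a.acct_id = t.acct_id. A NULL in a compared column never satisfies the condition.
- a[0] acct_id=4 → 3 match(es) in t → 3 row(s).
- a[1] acct_id=3 → no match; dropped.
- a[2] acct_id=6 → 2 match(es) in t → 2 row(s).
- a[3] acct_id=NULL → no match; dropped.
- a[4] acct_id=3 → no match; dropped.
- a[5] acct_id=6 → 2 match(es) in t → 2 row(s).
- a[6] acct_id=1 → 1 match(es) in t → 1 row(s).
- a[7] acct_id=5 → 2 match(es) in t → 2 row(s).
Total: 10 rows.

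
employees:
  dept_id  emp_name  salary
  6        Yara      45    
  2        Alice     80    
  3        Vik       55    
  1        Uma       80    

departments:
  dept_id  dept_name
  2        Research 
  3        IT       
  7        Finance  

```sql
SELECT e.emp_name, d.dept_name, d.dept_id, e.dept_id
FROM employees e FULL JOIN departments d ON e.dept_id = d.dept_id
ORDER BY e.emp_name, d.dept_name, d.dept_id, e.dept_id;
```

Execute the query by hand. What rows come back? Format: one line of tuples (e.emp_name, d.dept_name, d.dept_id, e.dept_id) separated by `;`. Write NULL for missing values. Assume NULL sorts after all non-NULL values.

(Alice, Research, 2, 2); (Uma, NULL, NULL, 1); (Vik, IT, 3, 3); (Yara, NULL, NULL, 6); (NULL, Finance, 7, NULL)

FULL OUTER JOIN keeps every row from both sides; unmatched rows get NULL for the other side's columns.
Matching on e.dept_id = d.dept_id.
- e row (dept_id=6): no match → kept, d columns NULL.
- e row (dept_id=2): matches 1 d row(s) → 1 output row(s).
- e row (dept_id=3): matches 1 d row(s) → 1 output row(s).
- e row (dept_id=1): no match → kept, d columns NULL.
- 1 row(s) from d found no e partner → padded with NULL.
After projecting and ordering:
e.emp_name | d.dept_name | d.dept_id | e.dept_id
Alice | Research | 2 | 2
Uma | NULL | NULL | 1
Vik | IT | 3 | 3
Yara | NULL | NULL | 6
NULL | Finance | 7 | NULL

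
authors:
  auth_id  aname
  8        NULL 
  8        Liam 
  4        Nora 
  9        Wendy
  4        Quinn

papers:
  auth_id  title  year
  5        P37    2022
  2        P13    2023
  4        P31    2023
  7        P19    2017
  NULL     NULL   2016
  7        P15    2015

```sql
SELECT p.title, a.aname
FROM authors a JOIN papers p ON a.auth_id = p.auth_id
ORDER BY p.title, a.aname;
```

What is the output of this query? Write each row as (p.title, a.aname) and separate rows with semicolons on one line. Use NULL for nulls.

INNER JOIN keeps only pairs where the ON condition holds.
Matching on a.auth_id = p.auth_id. A NULL in a compared column never satisfies the condition.
- a row (auth_id=8): no match → dropped.
- a row (auth_id=8): no match → dropped.
- a row (auth_id=4): matches 1 p row(s) → 1 output row(s).
- a row (auth_id=9): no match → dropped.
- a row (auth_id=4): matches 1 p row(s) → 1 output row(s).
After projecting and ordering:
p.title | a.aname
P31 | Nora
P31 | Quinn

(P31, Nora); (P31, Quinn)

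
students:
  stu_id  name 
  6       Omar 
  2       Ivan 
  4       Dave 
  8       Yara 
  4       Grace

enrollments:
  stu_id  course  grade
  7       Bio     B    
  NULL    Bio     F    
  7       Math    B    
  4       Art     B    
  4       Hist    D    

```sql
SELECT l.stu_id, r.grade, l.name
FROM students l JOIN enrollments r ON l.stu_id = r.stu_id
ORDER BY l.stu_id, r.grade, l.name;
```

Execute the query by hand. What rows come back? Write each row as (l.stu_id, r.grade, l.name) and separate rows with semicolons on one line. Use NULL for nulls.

(4, B, Dave); (4, B, Grace); (4, D, Dave); (4, D, Grace)

INNER JOIN keeps only pairs where the ON condition holds.
Matching on l.stu_id = r.stu_id. A NULL in a compared column never satisfies the condition.
- stu_id=6: no matching r row, dropped.
- stu_id=2: no matching r row, dropped.
- stu_id=4: 2 matching r row(s), so 2 row(s) emitted.
- stu_id=8: no matching r row, dropped.
- stu_id=4: 2 matching r row(s), so 2 row(s) emitted.
After projecting and ordering:
l.stu_id | r.grade | l.name
4 | B | Dave
4 | B | Grace
4 | D | Dave
4 | D | Grace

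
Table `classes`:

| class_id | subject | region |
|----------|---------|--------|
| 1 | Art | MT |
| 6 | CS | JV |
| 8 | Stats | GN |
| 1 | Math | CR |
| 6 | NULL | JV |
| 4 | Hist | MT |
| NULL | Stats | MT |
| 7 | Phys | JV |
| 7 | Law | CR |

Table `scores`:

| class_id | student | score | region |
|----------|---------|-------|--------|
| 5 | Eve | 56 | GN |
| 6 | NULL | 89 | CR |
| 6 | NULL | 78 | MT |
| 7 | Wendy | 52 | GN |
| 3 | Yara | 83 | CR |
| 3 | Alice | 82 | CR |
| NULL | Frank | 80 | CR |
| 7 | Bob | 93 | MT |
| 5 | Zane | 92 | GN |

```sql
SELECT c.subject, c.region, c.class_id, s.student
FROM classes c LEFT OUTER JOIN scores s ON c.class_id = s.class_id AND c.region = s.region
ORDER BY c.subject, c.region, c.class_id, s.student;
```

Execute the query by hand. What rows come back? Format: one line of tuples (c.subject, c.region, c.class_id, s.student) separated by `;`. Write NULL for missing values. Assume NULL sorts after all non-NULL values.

LEFT JOIN keeps every row from `classes`; unmatched rows get NULL for `scores`'s columns.
Matching on c.class_id = s.class_id AND c.region = s.region. A NULL in a compared column never satisfies the condition.
- c row (class_id=1, region=MT): no match → kept, s columns NULL.
- c row (class_id=6, region=JV): no match → kept, s columns NULL.
- c row (class_id=8, region=GN): no match → kept, s columns NULL.
- c row (class_id=1, region=CR): no match → kept, s columns NULL.
- c row (class_id=6, region=JV): no match → kept, s columns NULL.
- c row (class_id=4, region=MT): no match → kept, s columns NULL.
- c row (class_id=NULL, region=MT): no match → kept, s columns NULL.
- c row (class_id=7, region=JV): no match → kept, s columns NULL.
- c row (class_id=7, region=CR): no match → kept, s columns NULL.
After projecting and ordering:
c.subject | c.region | c.class_id | s.student
Art | MT | 1 | NULL
CS | JV | 6 | NULL
Hist | MT | 4 | NULL
Law | CR | 7 | NULL
Math | CR | 1 | NULL
Phys | JV | 7 | NULL
Stats | GN | 8 | NULL
Stats | MT | NULL | NULL
NULL | JV | 6 | NULL

(Art, MT, 1, NULL); (CS, JV, 6, NULL); (Hist, MT, 4, NULL); (Law, CR, 7, NULL); (Math, CR, 1, NULL); (Phys, JV, 7, NULL); (Stats, GN, 8, NULL); (Stats, MT, NULL, NULL); (NULL, JV, 6, NULL)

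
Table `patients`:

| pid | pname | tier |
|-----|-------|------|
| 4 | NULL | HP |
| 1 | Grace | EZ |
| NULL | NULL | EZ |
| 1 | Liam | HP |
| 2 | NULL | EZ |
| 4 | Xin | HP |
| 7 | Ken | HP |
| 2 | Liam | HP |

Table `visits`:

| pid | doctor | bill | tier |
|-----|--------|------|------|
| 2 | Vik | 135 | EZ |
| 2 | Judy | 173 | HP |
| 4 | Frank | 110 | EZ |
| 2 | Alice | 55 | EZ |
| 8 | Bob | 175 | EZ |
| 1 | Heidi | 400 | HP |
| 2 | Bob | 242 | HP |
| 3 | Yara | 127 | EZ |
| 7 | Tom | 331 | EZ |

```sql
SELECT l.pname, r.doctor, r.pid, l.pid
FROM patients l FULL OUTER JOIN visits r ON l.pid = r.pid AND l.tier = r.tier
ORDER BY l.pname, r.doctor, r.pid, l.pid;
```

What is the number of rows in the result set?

14

FULL OUTER JOIN keeps every row from both sides; unmatched rows get NULL for the other side's columns.
Matching on l.pid = r.pid AND l.tier = r.tier. A NULL in a compared column never satisfies the condition.
- l row (pid=4, tier=HP): no match → kept, r columns NULL.
- l row (pid=1, tier=EZ): no match → kept, r columns NULL.
- l row (pid=NULL, tier=EZ): no match → kept, r columns NULL.
- l row (pid=1, tier=HP): matches 1 r row(s) → 1 output row(s).
- l row (pid=2, tier=EZ): matches 2 r row(s) → 2 output row(s).
- l row (pid=4, tier=HP): no match → kept, r columns NULL.
- l row (pid=7, tier=HP): no match → kept, r columns NULL.
- l row (pid=2, tier=HP): matches 2 r row(s) → 2 output row(s).
- 4 row(s) from r found no l partner → padded with NULL.
Total: 5 matched + 9 padded = 14 rows.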